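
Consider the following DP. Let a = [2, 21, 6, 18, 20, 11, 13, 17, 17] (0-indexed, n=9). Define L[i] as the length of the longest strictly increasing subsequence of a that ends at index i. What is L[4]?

4

   i    0    1    2    3    4    5    6    7    8
a[i]    2   21    6   18   20   11   13   17   17
L[i]    1    2    2    3    4    3    4    5    5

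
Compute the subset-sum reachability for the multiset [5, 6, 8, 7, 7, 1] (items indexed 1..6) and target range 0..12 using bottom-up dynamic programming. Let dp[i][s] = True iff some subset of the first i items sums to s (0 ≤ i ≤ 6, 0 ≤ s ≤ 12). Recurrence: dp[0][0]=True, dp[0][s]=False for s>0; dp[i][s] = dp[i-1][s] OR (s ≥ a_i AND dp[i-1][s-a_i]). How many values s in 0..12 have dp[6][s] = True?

9

i\s   0   1   2   3   4   5   6   7   8   9  10  11  12
  0   T   F   F   F   F   F   F   F   F   F   F   F   F
  1   T   F   F   F   F   T   F   F   F   F   F   F   F
  2   T   F   F   F   F   T   T   F   F   F   F   T   F
  3   T   F   F   F   F   T   T   F   T   F   F   T   F
  4   T   F   F   F   F   T   T   T   T   F   F   T   T
  5   T   F   F   F   F   T   T   T   T   F   F   T   T
  6   T   T   F   F   F   T   T   T   T   T   F   T   T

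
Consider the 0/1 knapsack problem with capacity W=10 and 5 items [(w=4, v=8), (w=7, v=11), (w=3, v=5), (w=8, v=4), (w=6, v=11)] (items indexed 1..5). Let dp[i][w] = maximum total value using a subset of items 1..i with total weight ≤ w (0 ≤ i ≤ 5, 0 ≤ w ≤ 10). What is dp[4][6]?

i\w   0   1   2   3   4   5   6   7   8   9  10
  0   0   0   0   0   0   0   0   0   0   0   0
  1   0   0   0   0   8   8   8   8   8   8   8
  2   0   0   0   0   8   8   8  11  11  11  11
  3   0   0   0   5   8   8   8  13  13  13  16
  4   0   0   0   5   8   8   8  13  13  13  16
  5   0   0   0   5   8   8  11  13  13  16  19

8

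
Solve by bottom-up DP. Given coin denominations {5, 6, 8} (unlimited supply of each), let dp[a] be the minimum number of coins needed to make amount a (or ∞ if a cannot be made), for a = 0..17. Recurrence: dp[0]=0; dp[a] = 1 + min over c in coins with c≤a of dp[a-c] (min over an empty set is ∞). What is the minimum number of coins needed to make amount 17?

3

 a  0  1  2  3  4  5  6  7  8  9 10 11 12 13 14 15 16 17
dp  0  -  -  -  -  1  1  -  1  -  2  2  2  2  2  3  2  3
(- denotes ∞ / unreachable)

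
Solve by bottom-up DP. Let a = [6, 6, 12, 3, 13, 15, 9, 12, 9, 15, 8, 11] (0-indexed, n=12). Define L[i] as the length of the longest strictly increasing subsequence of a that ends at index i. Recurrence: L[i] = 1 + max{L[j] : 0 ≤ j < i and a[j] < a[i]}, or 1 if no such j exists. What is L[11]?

   i    0    1    2    3    4    5    6    7    8    9   10   11
a[i]    6    6   12    3   13   15    9   12    9   15    8   11
L[i]    1    1    2    1    3    4    2    3    2    4    2    3

3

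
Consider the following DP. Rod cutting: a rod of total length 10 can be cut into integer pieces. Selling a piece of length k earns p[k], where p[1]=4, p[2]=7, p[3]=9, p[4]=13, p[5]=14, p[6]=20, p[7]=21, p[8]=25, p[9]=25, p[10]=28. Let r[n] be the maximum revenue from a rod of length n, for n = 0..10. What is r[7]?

   n    0    1    2    3    4    5    6    7    8    9   10
r[n]    0    4    8   12   16   20   24   28   32   36   40

28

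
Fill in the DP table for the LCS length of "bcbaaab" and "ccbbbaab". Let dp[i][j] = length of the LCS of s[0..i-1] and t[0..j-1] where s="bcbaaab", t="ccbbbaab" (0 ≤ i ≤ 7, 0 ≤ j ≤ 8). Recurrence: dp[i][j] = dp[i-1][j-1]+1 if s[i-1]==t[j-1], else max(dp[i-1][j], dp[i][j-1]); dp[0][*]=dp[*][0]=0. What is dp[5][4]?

2

   ''  c  c  b  b  b  a  a  b
''  0  0  0  0  0  0  0  0  0
 b  0  0  0  1  1  1  1  1  1
 c  0  1  1  1  1  1  1  1  1
 b  0  1  1  2  2  2  2  2  2
 a  0  1  1  2  2  2  3  3  3
 a  0  1  1  2  2  2  3  4  4
 a  0  1  1  2  2  2  3  4  4
 b  0  1  1  2  3  3  3  4  5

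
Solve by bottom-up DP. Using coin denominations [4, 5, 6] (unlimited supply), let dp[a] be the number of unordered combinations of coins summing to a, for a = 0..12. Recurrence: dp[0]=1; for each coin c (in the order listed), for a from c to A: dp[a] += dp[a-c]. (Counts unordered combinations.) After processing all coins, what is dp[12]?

after  coin     0     1     2     3     4     5     6     7     8     9    10    11    12
          4     1     0     0     0     1     0     0     0     1     0     0     0     1
          5     1     0     0     0     1     1     0     0     1     1     1     0     1
          6     1     0     0     0     1     1     1     0     1     1     2     1     2

2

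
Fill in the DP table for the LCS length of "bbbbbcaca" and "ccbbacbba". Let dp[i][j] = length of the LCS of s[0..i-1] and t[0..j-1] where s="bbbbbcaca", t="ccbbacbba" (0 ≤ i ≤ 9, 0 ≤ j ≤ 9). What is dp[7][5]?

   ''  c  c  b  b  a  c  b  b  a
''  0  0  0  0  0  0  0  0  0  0
 b  0  0  0  1  1  1  1  1  1  1
 b  0  0  0  1  2  2  2  2  2  2
 b  0  0  0  1  2  2  2  3  3  3
 b  0  0  0  1  2  2  2  3  4  4
 b  0  0  0  1  2  2  2  3  4  4
 c  0  1  1  1  2  2  3  3  4  4
 a  0  1  1  1  2  3  3  3  4  5
 c  0  1  2  2  2  3  4  4  4  5
 a  0  1  2  2  2  3  4  4  4  5

3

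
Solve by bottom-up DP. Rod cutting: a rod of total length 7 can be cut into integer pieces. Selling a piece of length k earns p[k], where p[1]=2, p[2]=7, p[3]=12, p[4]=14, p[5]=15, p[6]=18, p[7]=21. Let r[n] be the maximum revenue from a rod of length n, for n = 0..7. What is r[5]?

   n    0    1    2    3    4    5    6    7
r[n]    0    2    7   12   14   19   24   26

19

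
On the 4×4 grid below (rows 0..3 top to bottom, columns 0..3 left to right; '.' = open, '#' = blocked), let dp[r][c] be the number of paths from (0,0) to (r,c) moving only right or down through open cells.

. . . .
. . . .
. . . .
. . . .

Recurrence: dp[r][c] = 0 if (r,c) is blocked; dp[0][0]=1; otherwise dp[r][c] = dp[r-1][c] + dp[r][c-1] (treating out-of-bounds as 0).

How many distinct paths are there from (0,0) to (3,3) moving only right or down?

r\c   0   1   2   3
  0   1   1   1   1
  1   1   2   3   4
  2   1   3   6  10
  3   1   4  10  20

20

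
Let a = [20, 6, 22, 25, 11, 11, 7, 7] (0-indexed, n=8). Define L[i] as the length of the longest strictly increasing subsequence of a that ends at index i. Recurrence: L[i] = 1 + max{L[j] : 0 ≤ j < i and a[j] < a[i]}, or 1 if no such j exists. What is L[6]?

2

   i    0    1    2    3    4    5    6    7
a[i]   20    6   22   25   11   11    7    7
L[i]    1    1    2    3    2    2    2    2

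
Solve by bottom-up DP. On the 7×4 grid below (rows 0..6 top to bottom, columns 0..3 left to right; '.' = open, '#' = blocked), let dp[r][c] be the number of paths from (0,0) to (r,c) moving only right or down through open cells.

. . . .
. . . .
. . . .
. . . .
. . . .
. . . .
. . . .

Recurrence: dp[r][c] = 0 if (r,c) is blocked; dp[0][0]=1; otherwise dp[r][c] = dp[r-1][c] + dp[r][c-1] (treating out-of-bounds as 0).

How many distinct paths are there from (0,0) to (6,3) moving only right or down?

84

r\c   0   1   2   3
  0   1   1   1   1
  1   1   2   3   4
  2   1   3   6  10
  3   1   4  10  20
  4   1   5  15  35
  5   1   6  21  56
  6   1   7  28  84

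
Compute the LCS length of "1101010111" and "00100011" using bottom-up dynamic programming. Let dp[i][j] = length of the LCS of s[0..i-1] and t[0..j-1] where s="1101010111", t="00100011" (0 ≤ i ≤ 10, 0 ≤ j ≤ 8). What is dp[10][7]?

   ''  0  0  1  0  0  0  1  1
''  0  0  0  0  0  0  0  0  0
 1  0  0  0  1  1  1  1  1  1
 1  0  0  0  1  1  1  1  2  2
 0  0  1  1  1  2  2  2  2  2
 1  0  1  1  2  2  2  2  3  3
 0  0  1  2  2  3  3  3  3  3
 1  0  1  2  3  3  3  3  4  4
 0  0  1  2  3  4  4  4  4  4
 1  0  1  2  3  4  4  4  5  5
 1  0  1  2  3  4  4  4  5  6
 1  0  1  2  3  4  4  4  5  6

5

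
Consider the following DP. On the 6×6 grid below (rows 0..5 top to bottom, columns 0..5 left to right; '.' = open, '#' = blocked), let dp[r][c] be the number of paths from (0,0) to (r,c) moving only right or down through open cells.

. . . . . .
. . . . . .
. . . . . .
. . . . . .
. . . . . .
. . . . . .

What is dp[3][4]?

35

r\c   0   1   2   3   4   5
  0   1   1   1   1   1   1
  1   1   2   3   4   5   6
  2   1   3   6  10  15  21
  3   1   4  10  20  35  56
  4   1   5  15  35  70 126
  5   1   6  21  56 126 252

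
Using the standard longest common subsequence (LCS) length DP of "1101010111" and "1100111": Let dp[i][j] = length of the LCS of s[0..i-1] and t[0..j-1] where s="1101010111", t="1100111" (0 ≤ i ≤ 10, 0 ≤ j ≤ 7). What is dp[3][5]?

   ''  1  1  0  0  1  1  1
''  0  0  0  0  0  0  0  0
 1  0  1  1  1  1  1  1  1
 1  0  1  2  2  2  2  2  2
 0  0  1  2  3  3  3  3  3
 1  0  1  2  3  3  4  4  4
 0  0  1  2  3  4  4  4  4
 1  0  1  2  3  4  5  5  5
 0  0  1  2  3  4  5  5  5
 1  0  1  2  3  4  5  6  6
 1  0  1  2  3  4  5  6  7
 1  0  1  2  3  4  5  6  7

3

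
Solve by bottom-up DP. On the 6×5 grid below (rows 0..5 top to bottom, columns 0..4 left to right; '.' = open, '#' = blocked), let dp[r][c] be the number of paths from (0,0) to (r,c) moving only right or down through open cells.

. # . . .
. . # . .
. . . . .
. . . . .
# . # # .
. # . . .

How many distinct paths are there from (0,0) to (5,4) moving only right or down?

9

r\c   0   1   2   3   4
  0   1   0   0   0   0
  1   1   1   0   0   0
  2   1   2   2   2   2
  3   1   3   5   7   9
  4   0   3   0   0   9
  5   0   0   0   0   9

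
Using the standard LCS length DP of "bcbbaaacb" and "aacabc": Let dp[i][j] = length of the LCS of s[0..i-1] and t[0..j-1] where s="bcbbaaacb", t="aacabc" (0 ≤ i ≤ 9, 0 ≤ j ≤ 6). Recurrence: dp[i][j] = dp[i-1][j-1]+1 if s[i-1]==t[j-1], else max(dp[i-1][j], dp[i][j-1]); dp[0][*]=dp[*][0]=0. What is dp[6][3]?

2

   ''  a  a  c  a  b  c
''  0  0  0  0  0  0  0
 b  0  0  0  0  0  1  1
 c  0  0  0  1  1  1  2
 b  0  0  0  1  1  2  2
 b  0  0  0  1  1  2  2
 a  0  1  1  1  2  2  2
 a  0  1  2  2  2  2  2
 a  0  1  2  2  3  3  3
 c  0  1  2  3  3  3  4
 b  0  1  2  3  3  4  4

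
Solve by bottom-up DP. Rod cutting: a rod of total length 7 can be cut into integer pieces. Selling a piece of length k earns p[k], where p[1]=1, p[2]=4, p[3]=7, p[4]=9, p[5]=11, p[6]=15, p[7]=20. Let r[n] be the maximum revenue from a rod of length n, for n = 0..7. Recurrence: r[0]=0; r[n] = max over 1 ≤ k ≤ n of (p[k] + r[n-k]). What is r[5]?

11

   n    0    1    2    3    4    5    6    7
r[n]    0    1    4    7    9   11   15   20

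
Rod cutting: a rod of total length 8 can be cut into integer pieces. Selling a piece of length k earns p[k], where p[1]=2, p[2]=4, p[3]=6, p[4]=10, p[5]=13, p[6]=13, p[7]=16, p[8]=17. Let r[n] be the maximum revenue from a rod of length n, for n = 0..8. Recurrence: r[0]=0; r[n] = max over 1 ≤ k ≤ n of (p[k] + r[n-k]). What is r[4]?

10

   n    0    1    2    3    4    5    6    7    8
r[n]    0    2    4    6   10   13   15   17   20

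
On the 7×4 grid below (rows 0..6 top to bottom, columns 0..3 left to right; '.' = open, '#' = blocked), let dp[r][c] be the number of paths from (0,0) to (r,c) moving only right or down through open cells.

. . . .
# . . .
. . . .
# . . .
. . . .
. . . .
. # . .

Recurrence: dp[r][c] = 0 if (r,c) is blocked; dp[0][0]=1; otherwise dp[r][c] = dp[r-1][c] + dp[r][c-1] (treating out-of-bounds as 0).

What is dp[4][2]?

5

r\c   0   1   2   3
  0   1   1   1   1
  1   0   1   2   3
  2   0   1   3   6
  3   0   1   4  10
  4   0   1   5  15
  5   0   1   6  21
  6   0   0   6  27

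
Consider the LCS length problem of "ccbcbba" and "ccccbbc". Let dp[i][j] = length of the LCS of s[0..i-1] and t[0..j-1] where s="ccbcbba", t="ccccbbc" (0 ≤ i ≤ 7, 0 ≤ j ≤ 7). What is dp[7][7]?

   ''  c  c  c  c  b  b  c
''  0  0  0  0  0  0  0  0
 c  0  1  1  1  1  1  1  1
 c  0  1  2  2  2  2  2  2
 b  0  1  2  2  2  3  3  3
 c  0  1  2  3  3  3  3  4
 b  0  1  2  3  3  4  4  4
 b  0  1  2  3  3  4  5  5
 a  0  1  2  3  3  4  5  5

5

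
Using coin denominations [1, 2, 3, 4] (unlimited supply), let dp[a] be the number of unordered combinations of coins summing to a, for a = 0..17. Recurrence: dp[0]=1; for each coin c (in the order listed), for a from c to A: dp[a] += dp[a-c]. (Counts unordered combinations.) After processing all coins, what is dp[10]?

after  coin     0     1     2     3     4     5     6     7     8     9    10    11    12    13    14    15    16    17
          1     1     1     1     1     1     1     1     1     1     1     1     1     1     1     1     1     1     1
          2     1     1     2     2     3     3     4     4     5     5     6     6     7     7     8     8     9     9
          3     1     1     2     3     4     5     7     8    10    12    14    16    19    21    24    27    30    33
          4     1     1     2     3     5     6     9    11    15    18    23    27    34    39    47    54    64    72

23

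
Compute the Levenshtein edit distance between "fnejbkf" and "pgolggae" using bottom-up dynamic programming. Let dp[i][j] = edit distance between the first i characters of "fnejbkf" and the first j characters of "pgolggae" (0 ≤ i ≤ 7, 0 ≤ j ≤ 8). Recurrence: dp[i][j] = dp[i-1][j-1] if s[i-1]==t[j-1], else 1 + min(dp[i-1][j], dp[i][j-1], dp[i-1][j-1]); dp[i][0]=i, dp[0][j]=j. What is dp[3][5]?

5

   ''  p  g  o  l  g  g  a  e
''  0  1  2  3  4  5  6  7  8
 f  1  1  2  3  4  5  6  7  8
 n  2  2  2  3  4  5  6  7  8
 e  3  3  3  3  4  5  6  7  7
 j  4  4  4  4  4  5  6  7  8
 b  5  5  5  5  5  5  6  7  8
 k  6  6  6  6  6  6  6  7  8
 f  7  7  7  7  7  7  7  7  8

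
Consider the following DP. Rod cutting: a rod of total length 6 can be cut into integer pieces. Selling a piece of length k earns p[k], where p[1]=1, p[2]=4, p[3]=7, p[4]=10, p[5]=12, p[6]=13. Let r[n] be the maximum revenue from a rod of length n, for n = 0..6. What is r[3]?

7

   n    0    1    2    3    4    5    6
r[n]    0    1    4    7   10   12   14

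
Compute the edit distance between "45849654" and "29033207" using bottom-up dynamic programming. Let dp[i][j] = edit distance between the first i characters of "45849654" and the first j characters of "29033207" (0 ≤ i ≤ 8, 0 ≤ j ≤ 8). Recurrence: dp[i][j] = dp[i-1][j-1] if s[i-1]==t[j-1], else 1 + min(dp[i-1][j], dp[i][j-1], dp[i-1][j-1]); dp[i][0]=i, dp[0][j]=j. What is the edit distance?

   ''  2  9  0  3  3  2  0  7
''  0  1  2  3  4  5  6  7  8
 4  1  1  2  3  4  5  6  7  8
 5  2  2  2  3  4  5  6  7  8
 8  3  3  3  3  4  5  6  7  8
 4  4  4  4  4  4  5  6  7  8
 9  5  5  4  5  5  5  6  7  8
 6  6  6  5  5  6  6  6  7  8
 5  7  7  6  6  6  7  7  7  8
 4  8  8  7  7  7  7  8  8  8

8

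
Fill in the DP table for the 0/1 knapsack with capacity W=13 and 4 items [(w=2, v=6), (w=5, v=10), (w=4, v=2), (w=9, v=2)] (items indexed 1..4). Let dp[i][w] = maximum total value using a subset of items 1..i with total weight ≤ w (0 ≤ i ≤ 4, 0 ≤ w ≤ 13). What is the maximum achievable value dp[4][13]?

i\w   0   1   2   3   4   5   6   7   8   9  10  11  12  13
  0   0   0   0   0   0   0   0   0   0   0   0   0   0   0
  1   0   0   6   6   6   6   6   6   6   6   6   6   6   6
  2   0   0   6   6   6  10  10  16  16  16  16  16  16  16
  3   0   0   6   6   6  10  10  16  16  16  16  18  18  18
  4   0   0   6   6   6  10  10  16  16  16  16  18  18  18

18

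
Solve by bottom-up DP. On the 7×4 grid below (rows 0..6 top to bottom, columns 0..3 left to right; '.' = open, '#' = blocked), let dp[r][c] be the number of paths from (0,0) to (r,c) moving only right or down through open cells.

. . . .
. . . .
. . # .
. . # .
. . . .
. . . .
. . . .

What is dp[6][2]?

18

r\c   0   1   2   3
  0   1   1   1   1
  1   1   2   3   4
  2   1   3   0   4
  3   1   4   0   4
  4   1   5   5   9
  5   1   6  11  20
  6   1   7  18  38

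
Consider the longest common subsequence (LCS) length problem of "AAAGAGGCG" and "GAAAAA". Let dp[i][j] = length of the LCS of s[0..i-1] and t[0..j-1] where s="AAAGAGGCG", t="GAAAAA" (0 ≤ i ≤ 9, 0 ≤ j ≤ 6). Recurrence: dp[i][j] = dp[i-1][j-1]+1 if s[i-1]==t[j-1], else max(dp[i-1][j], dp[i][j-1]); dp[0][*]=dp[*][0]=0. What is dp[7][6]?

   ''  G  A  A  A  A  A
''  0  0  0  0  0  0  0
 A  0  0  1  1  1  1  1
 A  0  0  1  2  2  2  2
 A  0  0  1  2  3  3  3
 G  0  1  1  2  3  3  3
 A  0  1  2  2  3  4  4
 G  0  1  2  2  3  4  4
 G  0  1  2  2  3  4  4
 C  0  1  2  2  3  4  4
 G  0  1  2  2  3  4  4

4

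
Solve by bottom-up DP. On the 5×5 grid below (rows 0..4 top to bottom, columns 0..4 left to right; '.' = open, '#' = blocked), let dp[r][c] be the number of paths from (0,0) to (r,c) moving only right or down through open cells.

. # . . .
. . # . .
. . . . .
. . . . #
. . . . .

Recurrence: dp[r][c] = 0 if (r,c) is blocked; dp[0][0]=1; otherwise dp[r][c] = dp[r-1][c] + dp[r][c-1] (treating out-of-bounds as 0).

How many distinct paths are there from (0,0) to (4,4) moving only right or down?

16

r\c   0   1   2   3   4
  0   1   0   0   0   0
  1   1   1   0   0   0
  2   1   2   2   2   2
  3   1   3   5   7   0
  4   1   4   9  16  16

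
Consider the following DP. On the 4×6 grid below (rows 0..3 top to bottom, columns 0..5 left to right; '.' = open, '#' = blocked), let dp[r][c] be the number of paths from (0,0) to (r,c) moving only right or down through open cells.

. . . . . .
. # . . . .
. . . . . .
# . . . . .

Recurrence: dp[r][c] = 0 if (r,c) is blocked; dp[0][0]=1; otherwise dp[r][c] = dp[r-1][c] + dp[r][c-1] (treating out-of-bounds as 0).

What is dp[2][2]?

2

r\c   0   1   2   3   4   5
  0   1   1   1   1   1   1
  1   1   0   1   2   3   4
  2   1   1   2   4   7  11
  3   0   1   3   7  14  25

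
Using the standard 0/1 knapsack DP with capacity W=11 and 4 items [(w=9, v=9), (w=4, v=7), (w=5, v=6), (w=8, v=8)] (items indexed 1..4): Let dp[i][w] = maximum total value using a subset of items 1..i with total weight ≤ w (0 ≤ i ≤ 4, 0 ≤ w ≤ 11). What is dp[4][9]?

i\w   0   1   2   3   4   5   6   7   8   9  10  11
  0   0   0   0   0   0   0   0   0   0   0   0   0
  1   0   0   0   0   0   0   0   0   0   9   9   9
  2   0   0   0   0   7   7   7   7   7   9   9   9
  3   0   0   0   0   7   7   7   7   7  13  13  13
  4   0   0   0   0   7   7   7   7   8  13  13  13

13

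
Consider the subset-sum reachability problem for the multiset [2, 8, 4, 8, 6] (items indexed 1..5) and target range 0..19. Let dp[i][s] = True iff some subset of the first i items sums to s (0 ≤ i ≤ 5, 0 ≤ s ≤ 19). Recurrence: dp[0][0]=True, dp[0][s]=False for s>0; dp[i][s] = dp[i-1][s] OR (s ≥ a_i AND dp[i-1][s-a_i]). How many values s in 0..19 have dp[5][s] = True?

i\s   0   1   2   3   4   5   6   7   8   9  10  11  12  13  14  15  16  17  18  19
  0   T   F   F   F   F   F   F   F   F   F   F   F   F   F   F   F   F   F   F   F
  1   T   F   T   F   F   F   F   F   F   F   F   F   F   F   F   F   F   F   F   F
  2   T   F   T   F   F   F   F   F   T   F   T   F   F   F   F   F   F   F   F   F
  3   T   F   T   F   T   F   T   F   T   F   T   F   T   F   T   F   F   F   F   F
  4   T   F   T   F   T   F   T   F   T   F   T   F   T   F   T   F   T   F   T   F
  5   T   F   T   F   T   F   T   F   T   F   T   F   T   F   T   F   T   F   T   F

10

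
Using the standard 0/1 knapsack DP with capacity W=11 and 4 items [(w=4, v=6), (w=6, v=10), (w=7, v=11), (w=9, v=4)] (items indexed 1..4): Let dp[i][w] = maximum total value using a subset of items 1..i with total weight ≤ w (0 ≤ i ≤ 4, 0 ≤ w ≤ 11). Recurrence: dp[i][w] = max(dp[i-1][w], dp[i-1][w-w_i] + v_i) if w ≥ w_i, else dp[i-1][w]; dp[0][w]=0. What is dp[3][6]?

10

i\w   0   1   2   3   4   5   6   7   8   9  10  11
  0   0   0   0   0   0   0   0   0   0   0   0   0
  1   0   0   0   0   6   6   6   6   6   6   6   6
  2   0   0   0   0   6   6  10  10  10  10  16  16
  3   0   0   0   0   6   6  10  11  11  11  16  17
  4   0   0   0   0   6   6  10  11  11  11  16  17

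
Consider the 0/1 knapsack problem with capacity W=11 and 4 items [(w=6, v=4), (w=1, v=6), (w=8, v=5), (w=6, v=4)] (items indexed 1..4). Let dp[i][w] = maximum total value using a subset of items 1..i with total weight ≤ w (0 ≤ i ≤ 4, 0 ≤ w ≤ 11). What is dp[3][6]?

6

i\w   0   1   2   3   4   5   6   7   8   9  10  11
  0   0   0   0   0   0   0   0   0   0   0   0   0
  1   0   0   0   0   0   0   4   4   4   4   4   4
  2   0   6   6   6   6   6   6  10  10  10  10  10
  3   0   6   6   6   6   6   6  10  10  11  11  11
  4   0   6   6   6   6   6   6  10  10  11  11  11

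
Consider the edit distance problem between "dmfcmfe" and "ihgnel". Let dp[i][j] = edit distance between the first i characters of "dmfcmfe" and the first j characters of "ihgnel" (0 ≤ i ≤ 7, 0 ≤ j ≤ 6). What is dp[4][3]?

4

   ''  i  h  g  n  e  l
''  0  1  2  3  4  5  6
 d  1  1  2  3  4  5  6
 m  2  2  2  3  4  5  6
 f  3  3  3  3  4  5  6
 c  4  4  4  4  4  5  6
 m  5  5  5  5  5  5  6
 f  6  6  6  6  6  6  6
 e  7  7  7  7  7  6  7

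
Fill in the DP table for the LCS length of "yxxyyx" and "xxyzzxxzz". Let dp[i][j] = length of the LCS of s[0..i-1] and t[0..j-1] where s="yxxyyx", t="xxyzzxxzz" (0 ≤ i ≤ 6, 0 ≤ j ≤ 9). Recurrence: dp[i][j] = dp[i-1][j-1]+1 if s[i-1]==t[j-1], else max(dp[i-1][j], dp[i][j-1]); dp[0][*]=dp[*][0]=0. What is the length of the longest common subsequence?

   ''  x  x  y  z  z  x  x  z  z
''  0  0  0  0  0  0  0  0  0  0
 y  0  0  0  1  1  1  1  1  1  1
 x  0  1  1  1  1  1  2  2  2  2
 x  0  1  2  2  2  2  2  3  3  3
 y  0  1  2  3  3  3  3  3  3  3
 y  0  1  2  3  3  3  3  3  3  3
 x  0  1  2  3  3  3  4  4  4  4

4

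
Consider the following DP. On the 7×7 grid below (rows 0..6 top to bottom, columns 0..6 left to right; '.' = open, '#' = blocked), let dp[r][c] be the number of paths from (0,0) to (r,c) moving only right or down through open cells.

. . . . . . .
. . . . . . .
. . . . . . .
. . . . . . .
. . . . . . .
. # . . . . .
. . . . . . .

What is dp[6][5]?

r\c   0   1   2   3   4   5   6
  0   1   1   1   1   1   1   1
  1   1   2   3   4   5   6   7
  2   1   3   6  10  15  21  28
  3   1   4  10  20  35  56  84
  4   1   5  15  35  70 126 210
  5   1   0  15  50 120 246 456
  6   1   1  16  66 186 432 888

432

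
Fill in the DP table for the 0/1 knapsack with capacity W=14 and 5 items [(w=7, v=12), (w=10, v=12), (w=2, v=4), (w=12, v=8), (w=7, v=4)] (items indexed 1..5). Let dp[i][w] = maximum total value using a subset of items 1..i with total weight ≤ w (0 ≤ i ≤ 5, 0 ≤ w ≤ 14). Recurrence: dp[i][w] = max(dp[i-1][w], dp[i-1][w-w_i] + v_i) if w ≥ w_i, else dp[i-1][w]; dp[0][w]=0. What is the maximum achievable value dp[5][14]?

i\w   0   1   2   3   4   5   6   7   8   9  10  11  12  13  14
  0   0   0   0   0   0   0   0   0   0   0   0   0   0   0   0
  1   0   0   0   0   0   0   0  12  12  12  12  12  12  12  12
  2   0   0   0   0   0   0   0  12  12  12  12  12  12  12  12
  3   0   0   4   4   4   4   4  12  12  16  16  16  16  16  16
  4   0   0   4   4   4   4   4  12  12  16  16  16  16  16  16
  5   0   0   4   4   4   4   4  12  12  16  16  16  16  16  16

16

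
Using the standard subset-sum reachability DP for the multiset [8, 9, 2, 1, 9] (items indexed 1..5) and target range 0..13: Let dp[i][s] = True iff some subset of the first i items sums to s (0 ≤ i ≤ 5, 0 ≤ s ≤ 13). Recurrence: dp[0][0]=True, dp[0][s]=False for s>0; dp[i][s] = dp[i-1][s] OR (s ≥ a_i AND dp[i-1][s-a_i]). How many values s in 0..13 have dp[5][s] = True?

i\s   0   1   2   3   4   5   6   7   8   9  10  11  12  13
  0   T   F   F   F   F   F   F   F   F   F   F   F   F   F
  1   T   F   F   F   F   F   F   F   T   F   F   F   F   F
  2   T   F   F   F   F   F   F   F   T   T   F   F   F   F
  3   T   F   T   F   F   F   F   F   T   T   T   T   F   F
  4   T   T   T   T   F   F   F   F   T   T   T   T   T   F
  5   T   T   T   T   F   F   F   F   T   T   T   T   T   F

9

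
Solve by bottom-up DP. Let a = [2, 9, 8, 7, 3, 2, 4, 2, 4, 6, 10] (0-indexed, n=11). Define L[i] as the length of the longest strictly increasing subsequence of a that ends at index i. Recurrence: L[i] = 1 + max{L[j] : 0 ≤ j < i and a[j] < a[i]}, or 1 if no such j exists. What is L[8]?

3

   i    0    1    2    3    4    5    6    7    8    9   10
a[i]    2    9    8    7    3    2    4    2    4    6   10
L[i]    1    2    2    2    2    1    3    1    3    4    5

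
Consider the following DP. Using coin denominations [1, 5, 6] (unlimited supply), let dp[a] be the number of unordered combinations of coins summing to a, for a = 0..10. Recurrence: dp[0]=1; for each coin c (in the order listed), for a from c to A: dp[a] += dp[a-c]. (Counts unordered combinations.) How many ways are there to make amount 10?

after  coin     0     1     2     3     4     5     6     7     8     9    10
          1     1     1     1     1     1     1     1     1     1     1     1
          5     1     1     1     1     1     2     2     2     2     2     3
          6     1     1     1     1     1     2     3     3     3     3     4

4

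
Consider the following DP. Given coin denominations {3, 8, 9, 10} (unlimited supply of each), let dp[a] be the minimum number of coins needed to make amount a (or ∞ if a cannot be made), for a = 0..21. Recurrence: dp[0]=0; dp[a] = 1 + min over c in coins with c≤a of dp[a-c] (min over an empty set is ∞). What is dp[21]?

3

 a  0  1  2  3  4  5  6  7  8  9 10 11 12 13 14 15 16 17 18 19 20 21
dp  0  -  -  1  -  -  2  -  1  1  1  2  2  2  3  3  2  2  2  2  2  3
(- denotes ∞ / unreachable)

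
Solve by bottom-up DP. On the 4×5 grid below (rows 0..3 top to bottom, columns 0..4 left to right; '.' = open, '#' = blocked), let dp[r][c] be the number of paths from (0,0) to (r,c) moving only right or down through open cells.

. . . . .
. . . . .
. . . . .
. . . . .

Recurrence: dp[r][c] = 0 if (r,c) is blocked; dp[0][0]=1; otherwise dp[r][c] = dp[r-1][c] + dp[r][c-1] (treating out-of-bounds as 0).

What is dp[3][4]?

r\c   0   1   2   3   4
  0   1   1   1   1   1
  1   1   2   3   4   5
  2   1   3   6  10  15
  3   1   4  10  20  35

35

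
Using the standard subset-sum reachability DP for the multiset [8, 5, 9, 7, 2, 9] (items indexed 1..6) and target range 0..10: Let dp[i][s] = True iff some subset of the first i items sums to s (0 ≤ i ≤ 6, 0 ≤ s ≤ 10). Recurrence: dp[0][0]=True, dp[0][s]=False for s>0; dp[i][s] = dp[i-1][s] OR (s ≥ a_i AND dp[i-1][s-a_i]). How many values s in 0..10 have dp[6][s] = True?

7

i\s   0   1   2   3   4   5   6   7   8   9  10
  0   T   F   F   F   F   F   F   F   F   F   F
  1   T   F   F   F   F   F   F   F   T   F   F
  2   T   F   F   F   F   T   F   F   T   F   F
  3   T   F   F   F   F   T   F   F   T   T   F
  4   T   F   F   F   F   T   F   T   T   T   F
  5   T   F   T   F   F   T   F   T   T   T   T
  6   T   F   T   F   F   T   F   T   T   T   T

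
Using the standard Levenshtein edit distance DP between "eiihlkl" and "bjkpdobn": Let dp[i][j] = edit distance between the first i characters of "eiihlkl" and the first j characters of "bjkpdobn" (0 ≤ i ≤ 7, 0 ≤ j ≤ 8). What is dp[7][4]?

6

   ''  b  j  k  p  d  o  b  n
''  0  1  2  3  4  5  6  7  8
 e  1  1  2  3  4  5  6  7  8
 i  2  2  2  3  4  5  6  7  8
 i  3  3  3  3  4  5  6  7  8
 h  4  4  4  4  4  5  6  7  8
 l  5  5  5  5  5  5  6  7  8
 k  6  6  6  5  6  6  6  7  8
 l  7  7  7  6  6  7  7  7  8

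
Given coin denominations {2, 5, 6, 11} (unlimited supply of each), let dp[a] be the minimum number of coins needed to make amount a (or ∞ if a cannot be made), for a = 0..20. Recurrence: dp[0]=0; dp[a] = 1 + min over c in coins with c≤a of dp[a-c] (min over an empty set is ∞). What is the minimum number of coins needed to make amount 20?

4

 a  0  1  2  3  4  5  6  7  8  9 10 11 12 13 14 15 16 17 18 19 20
dp  0  -  1  -  2  1  1  2  2  3  2  1  2  2  3  3  2  2  3  3  4
(- denotes ∞ / unreachable)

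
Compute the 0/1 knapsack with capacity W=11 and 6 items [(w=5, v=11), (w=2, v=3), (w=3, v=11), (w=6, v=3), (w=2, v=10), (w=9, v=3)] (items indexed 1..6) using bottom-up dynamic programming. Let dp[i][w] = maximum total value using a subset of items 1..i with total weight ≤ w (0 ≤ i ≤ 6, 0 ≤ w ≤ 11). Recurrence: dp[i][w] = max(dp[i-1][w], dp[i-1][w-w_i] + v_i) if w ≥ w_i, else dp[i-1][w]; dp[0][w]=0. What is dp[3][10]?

25

i\w   0   1   2   3   4   5   6   7   8   9  10  11
  0   0   0   0   0   0   0   0   0   0   0   0   0
  1   0   0   0   0   0  11  11  11  11  11  11  11
  2   0   0   3   3   3  11  11  14  14  14  14  14
  3   0   0   3  11  11  14  14  14  22  22  25  25
  4   0   0   3  11  11  14  14  14  22  22  25  25
  5   0   0  10  11  13  21  21  24  24  24  32  32
  6   0   0  10  11  13  21  21  24  24  24  32  32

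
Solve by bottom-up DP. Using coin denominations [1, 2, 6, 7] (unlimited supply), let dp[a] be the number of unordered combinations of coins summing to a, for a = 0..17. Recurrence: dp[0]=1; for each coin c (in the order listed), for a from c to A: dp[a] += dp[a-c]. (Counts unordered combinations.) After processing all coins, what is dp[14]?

after  coin     0     1     2     3     4     5     6     7     8     9    10    11    12    13    14    15    16    17
          1     1     1     1     1     1     1     1     1     1     1     1     1     1     1     1     1     1     1
          2     1     1     2     2     3     3     4     4     5     5     6     6     7     7     8     8     9     9
          6     1     1     2     2     3     3     5     5     7     7     9     9    12    12    15    15    18    18
          7     1     1     2     2     3     3     5     6     8     9    11    12    15    17    21    23    27    29

21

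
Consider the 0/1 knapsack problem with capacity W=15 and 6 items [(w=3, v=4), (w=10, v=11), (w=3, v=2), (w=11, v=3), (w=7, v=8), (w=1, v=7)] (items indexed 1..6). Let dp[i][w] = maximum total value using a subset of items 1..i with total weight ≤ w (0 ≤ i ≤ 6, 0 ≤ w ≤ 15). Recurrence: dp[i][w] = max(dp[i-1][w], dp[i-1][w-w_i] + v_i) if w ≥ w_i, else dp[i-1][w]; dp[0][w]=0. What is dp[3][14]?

i\w   0   1   2   3   4   5   6   7   8   9  10  11  12  13  14  15
  0   0   0   0   0   0   0   0   0   0   0   0   0   0   0   0   0
  1   0   0   0   4   4   4   4   4   4   4   4   4   4   4   4   4
  2   0   0   0   4   4   4   4   4   4   4  11  11  11  15  15  15
  3   0   0   0   4   4   4   6   6   6   6  11  11  11  15  15  15
  4   0   0   0   4   4   4   6   6   6   6  11  11  11  15  15  15
  5   0   0   0   4   4   4   6   8   8   8  12  12  12  15  15  15
  6   0   7   7   7  11  11  11  13  15  15  15  19  19  19  22  22

15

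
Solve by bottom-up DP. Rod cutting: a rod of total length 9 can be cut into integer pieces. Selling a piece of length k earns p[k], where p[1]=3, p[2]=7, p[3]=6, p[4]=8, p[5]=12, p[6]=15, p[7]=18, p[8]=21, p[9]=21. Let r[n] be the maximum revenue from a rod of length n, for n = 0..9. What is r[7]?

   n    0    1    2    3    4    5    6    7    8    9
r[n]    0    3    7   10   14   17   21   24   28   31

24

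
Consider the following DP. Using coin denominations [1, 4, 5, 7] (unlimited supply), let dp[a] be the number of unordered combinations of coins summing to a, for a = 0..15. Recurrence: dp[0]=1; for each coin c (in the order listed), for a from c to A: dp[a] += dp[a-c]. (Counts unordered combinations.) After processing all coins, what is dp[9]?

6

after  coin     0     1     2     3     4     5     6     7     8     9    10    11    12    13    14    15
          1     1     1     1     1     1     1     1     1     1     1     1     1     1     1     1     1
          4     1     1     1     1     2     2     2     2     3     3     3     3     4     4     4     4
          5     1     1     1     1     2     3     3     3     4     5     6     6     7     8     9    10
          7     1     1     1     1     2     3     3     4     5     6     7     8    10    11    13    15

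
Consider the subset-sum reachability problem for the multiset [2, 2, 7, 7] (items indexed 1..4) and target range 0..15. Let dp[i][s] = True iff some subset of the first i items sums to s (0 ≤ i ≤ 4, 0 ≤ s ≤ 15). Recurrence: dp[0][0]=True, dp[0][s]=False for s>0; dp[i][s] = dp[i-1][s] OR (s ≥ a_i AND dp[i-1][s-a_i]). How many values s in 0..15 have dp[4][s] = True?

i\s   0   1   2   3   4   5   6   7   8   9  10  11  12  13  14  15
  0   T   F   F   F   F   F   F   F   F   F   F   F   F   F   F   F
  1   T   F   T   F   F   F   F   F   F   F   F   F   F   F   F   F
  2   T   F   T   F   T   F   F   F   F   F   F   F   F   F   F   F
  3   T   F   T   F   T   F   F   T   F   T   F   T   F   F   F   F
  4   T   F   T   F   T   F   F   T   F   T   F   T   F   F   T   F

7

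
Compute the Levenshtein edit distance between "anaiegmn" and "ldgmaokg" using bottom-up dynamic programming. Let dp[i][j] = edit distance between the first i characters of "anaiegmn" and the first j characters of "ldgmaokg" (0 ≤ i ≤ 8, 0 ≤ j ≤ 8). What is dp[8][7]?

   ''  l  d  g  m  a  o  k  g
''  0  1  2  3  4  5  6  7  8
 a  1  1  2  3  4  4  5  6  7
 n  2  2  2  3  4  5  5  6  7
 a  3  3  3  3  4  4  5  6  7
 i  4  4  4  4  4  5  5  6  7
 e  5  5  5  5  5  5  6  6  7
 g  6  6  6  5  6  6  6  7  6
 m  7  7  7  6  5  6  7  7  7
 n  8  8  8  7  6  6  7  8  8

8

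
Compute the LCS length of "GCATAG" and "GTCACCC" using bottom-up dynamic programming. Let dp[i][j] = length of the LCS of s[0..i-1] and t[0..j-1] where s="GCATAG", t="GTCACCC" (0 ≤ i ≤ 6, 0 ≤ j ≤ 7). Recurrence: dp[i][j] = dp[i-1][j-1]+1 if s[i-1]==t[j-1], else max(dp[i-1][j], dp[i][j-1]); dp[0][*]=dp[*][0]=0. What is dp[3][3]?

2

   ''  G  T  C  A  C  C  C
''  0  0  0  0  0  0  0  0
 G  0  1  1  1  1  1  1  1
 C  0  1  1  2  2  2  2  2
 A  0  1  1  2  3  3  3  3
 T  0  1  2  2  3  3  3  3
 A  0  1  2  2  3  3  3  3
 G  0  1  2  2  3  3  3  3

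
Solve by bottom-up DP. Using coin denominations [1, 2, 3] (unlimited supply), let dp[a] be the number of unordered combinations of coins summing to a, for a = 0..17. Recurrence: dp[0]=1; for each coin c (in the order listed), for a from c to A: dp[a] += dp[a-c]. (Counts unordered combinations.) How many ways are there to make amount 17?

33

after  coin     0     1     2     3     4     5     6     7     8     9    10    11    12    13    14    15    16    17
          1     1     1     1     1     1     1     1     1     1     1     1     1     1     1     1     1     1     1
          2     1     1     2     2     3     3     4     4     5     5     6     6     7     7     8     8     9     9
          3     1     1     2     3     4     5     7     8    10    12    14    16    19    21    24    27    30    33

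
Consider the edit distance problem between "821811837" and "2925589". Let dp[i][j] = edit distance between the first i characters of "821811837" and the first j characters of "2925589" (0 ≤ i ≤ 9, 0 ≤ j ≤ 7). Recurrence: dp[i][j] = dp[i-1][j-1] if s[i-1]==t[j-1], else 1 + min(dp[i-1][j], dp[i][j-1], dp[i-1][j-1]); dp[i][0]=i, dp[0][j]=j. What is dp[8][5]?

7

   ''  2  9  2  5  5  8  9
''  0  1  2  3  4  5  6  7
 8  1  1  2  3  4  5  5  6
 2  2  1  2  2  3  4  5  6
 1  3  2  2  3  3  4  5  6
 8  4  3  3  3  4  4  4  5
 1  5  4  4  4  4  5  5  5
 1  6  5  5  5  5  5  6  6
 8  7  6  6  6  6  6  5  6
 3  8  7  7  7  7  7  6  6
 7  9  8  8  8  8  8  7  7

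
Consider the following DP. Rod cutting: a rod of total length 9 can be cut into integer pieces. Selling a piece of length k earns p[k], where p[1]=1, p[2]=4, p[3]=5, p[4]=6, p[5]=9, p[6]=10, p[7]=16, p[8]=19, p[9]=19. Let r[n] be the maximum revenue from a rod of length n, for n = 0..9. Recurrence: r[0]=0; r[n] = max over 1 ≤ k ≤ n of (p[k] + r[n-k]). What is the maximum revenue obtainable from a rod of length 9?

   n    0    1    2    3    4    5    6    7    8    9
r[n]    0    1    4    5    8    9   12   16   19   20

20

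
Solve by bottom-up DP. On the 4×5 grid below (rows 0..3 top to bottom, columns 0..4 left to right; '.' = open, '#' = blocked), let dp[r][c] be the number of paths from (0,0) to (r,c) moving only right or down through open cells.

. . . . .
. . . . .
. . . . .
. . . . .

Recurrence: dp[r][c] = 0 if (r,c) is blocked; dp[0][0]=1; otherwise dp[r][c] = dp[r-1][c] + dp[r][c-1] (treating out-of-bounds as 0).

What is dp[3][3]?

r\c   0   1   2   3   4
  0   1   1   1   1   1
  1   1   2   3   4   5
  2   1   3   6  10  15
  3   1   4  10  20  35

20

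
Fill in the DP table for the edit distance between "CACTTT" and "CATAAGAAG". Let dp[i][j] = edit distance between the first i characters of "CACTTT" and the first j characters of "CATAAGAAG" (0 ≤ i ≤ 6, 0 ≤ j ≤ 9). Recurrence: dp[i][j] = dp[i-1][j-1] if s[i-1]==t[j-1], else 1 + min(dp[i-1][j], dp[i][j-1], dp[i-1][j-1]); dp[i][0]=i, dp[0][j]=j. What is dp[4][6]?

4

   ''  C  A  T  A  A  G  A  A  G
''  0  1  2  3  4  5  6  7  8  9
 C  1  0  1  2  3  4  5  6  7  8
 A  2  1  0  1  2  3  4  5  6  7
 C  3  2  1  1  2  3  4  5  6  7
 T  4  3  2  1  2  3  4  5  6  7
 T  5  4  3  2  2  3  4  5  6  7
 T  6  5  4  3  3  3  4  5  6  7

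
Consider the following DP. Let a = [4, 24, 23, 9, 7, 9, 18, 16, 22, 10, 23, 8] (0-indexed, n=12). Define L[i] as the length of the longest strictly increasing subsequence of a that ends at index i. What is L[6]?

   i    0    1    2    3    4    5    6    7    8    9   10   11
a[i]    4   24   23    9    7    9   18   16   22   10   23    8
L[i]    1    2    2    2    2    3    4    4    5    4    6    3

4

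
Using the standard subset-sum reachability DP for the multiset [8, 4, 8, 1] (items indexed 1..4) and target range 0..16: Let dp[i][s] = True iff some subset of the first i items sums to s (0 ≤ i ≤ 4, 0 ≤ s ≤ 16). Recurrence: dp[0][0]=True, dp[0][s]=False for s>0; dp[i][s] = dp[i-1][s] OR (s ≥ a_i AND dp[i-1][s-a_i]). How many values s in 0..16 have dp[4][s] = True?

i\s   0   1   2   3   4   5   6   7   8   9  10  11  12  13  14  15  16
  0   T   F   F   F   F   F   F   F   F   F   F   F   F   F   F   F   F
  1   T   F   F   F   F   F   F   F   T   F   F   F   F   F   F   F   F
  2   T   F   F   F   T   F   F   F   T   F   F   F   T   F   F   F   F
  3   T   F   F   F   T   F   F   F   T   F   F   F   T   F   F   F   T
  4   T   T   F   F   T   T   F   F   T   T   F   F   T   T   F   F   T

9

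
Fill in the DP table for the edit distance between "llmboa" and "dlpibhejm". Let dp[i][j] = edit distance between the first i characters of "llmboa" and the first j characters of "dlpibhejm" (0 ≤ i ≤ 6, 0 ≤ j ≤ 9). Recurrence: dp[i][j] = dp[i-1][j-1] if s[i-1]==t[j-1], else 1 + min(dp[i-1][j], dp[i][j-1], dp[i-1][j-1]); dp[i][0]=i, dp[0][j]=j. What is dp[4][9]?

7

   ''  d  l  p  i  b  h  e  j  m
''  0  1  2  3  4  5  6  7  8  9
 l  1  1  1  2  3  4  5  6  7  8
 l  2  2  1  2  3  4  5  6  7  8
 m  3  3  2  2  3  4  5  6  7  7
 b  4  4  3  3  3  3  4  5  6  7
 o  5  5  4  4  4  4  4  5  6  7
 a  6  6  5  5  5  5  5  5  6  7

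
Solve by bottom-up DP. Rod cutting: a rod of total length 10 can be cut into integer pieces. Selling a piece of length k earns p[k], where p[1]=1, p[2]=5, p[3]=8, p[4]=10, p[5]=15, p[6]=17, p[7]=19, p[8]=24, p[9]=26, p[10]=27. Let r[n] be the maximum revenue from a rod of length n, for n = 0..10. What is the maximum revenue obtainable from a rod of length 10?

30

   n    0    1    2    3    4    5    6    7    8    9   10
r[n]    0    1    5    8   10   15   17   20   24   26   30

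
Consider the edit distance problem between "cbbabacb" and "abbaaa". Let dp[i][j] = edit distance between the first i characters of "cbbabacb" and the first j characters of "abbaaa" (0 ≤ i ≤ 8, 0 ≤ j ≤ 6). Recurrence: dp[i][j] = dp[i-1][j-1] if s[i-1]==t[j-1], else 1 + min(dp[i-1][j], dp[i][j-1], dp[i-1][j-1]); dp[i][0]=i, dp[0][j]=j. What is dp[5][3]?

3

   ''  a  b  b  a  a  a
''  0  1  2  3  4  5  6
 c  1  1  2  3  4  5  6
 b  2  2  1  2  3  4  5
 b  3  3  2  1  2  3  4
 a  4  3  3  2  1  2  3
 b  5  4  3  3  2  2  3
 a  6  5  4  4  3  2  2
 c  7  6  5  5  4  3  3
 b  8  7  6  5  5  4  4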